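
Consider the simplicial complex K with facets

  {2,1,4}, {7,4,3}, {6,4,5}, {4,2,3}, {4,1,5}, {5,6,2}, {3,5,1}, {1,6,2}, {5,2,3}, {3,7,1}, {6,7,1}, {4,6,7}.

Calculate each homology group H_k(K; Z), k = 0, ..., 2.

Order the vertices as 1 < 2 < 3 < 4 < 5 < 6 < 7. Listing each simplex with vertices in this order, K has dimension 2 with simplices:

  0-simplices (7): [1], [2], [3], [4], [5], [6], [7]
  1-simplices (18): [1,2], [1,3], [1,4], [1,5], [1,6], [1,7], [2,3], [2,4], [2,5], [2,6], [3,4], [3,5], [3,7], [4,5], [4,6], [4,7], [5,6], [6,7]
  2-simplices (12): [1,2,4], [1,2,6], [1,3,5], [1,3,7], [1,4,5], [1,6,7], [2,3,4], [2,3,5], [2,5,6], [3,4,7], [4,5,6], [4,6,7]

Hence C_0 ≅ Z^7, C_1 ≅ Z^18, C_2 ≅ Z^12.

∂_1: C_1 → C_0 sends each edge [p,q] (with p < q) to q − p. For instance
  ∂[1,4] = [4] − [1].
This gives a 7×18 integer matrix of rank 6; reducing to Smith normal form yields diagonal entries (1,1,1,1,1,1).

The boundary map ∂_2: C_2 → C_1 acts by ∂[p,q,r] = [q,r] − [p,r] + [p,q]. For instance
  ∂[2,3,5] = [3,5] − [2,5] + [2,3],
  ∂[1,2,4] = [2,4] − [1,4] + [1,2].
The resulting 18×12 matrix has rank 12, and its Smith normal form has invariant factors (1,1,1,1,1,1,1,1,1,1,1,2).

From H_k ≅ ker(∂_k) / im(∂_{k+1}) we obtain:

  H_0: rank C_0 − rank ∂_1 = 7 − 6 = 1, and the invariant factors of ∂_1 are all 1, so H_0 = Z.
  H_1: rank ker ∂_1 − rank ∂_2 = (18 − 6) − 12 = 0, and ∂_2 has invariant factor 2 > 1, so H_1 = Z/2.
  H_2: rank ker ∂_2 − rank ∂_3 = (12 − 12) − 0 = 0, and there is no ∂_3, so H_2 = 0.

As a check, the Euler characteristic is 7 − 18 + 12 = 1, which agrees with 1 − 0 + 0 = 1.

H_0 = Z,  H_1 = Z/2,  H_2 = 0.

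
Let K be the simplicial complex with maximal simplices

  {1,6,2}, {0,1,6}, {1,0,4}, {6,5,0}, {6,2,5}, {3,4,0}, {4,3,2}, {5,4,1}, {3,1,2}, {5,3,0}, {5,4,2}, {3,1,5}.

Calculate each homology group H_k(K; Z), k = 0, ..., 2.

Fix the vertex order 0 < 1 < 2 < 3 < 4 < 5 < 6 and write every simplex with vertices in increasing order. Then dim K = 2 and the simplices of K are:

  0-simplices (7): [0], [1], [2], [3], [4], [5], [6]
  1-simplices (18): [0,1], [0,3], [0,4], [0,5], [0,6], [1,2], [1,3], [1,4], [1,5], [1,6], [2,3], [2,4], [2,5], [2,6], [3,4], [3,5], [4,5], [5,6]
  2-simplices (12): [0,1,4], [0,1,6], [0,3,4], [0,3,5], [0,5,6], [1,2,3], [1,2,6], [1,3,5], [1,4,5], [2,3,4], [2,4,5], [2,5,6]

giving chain groups C_0 ≅ Z^7, C_1 ≅ Z^18, C_2 ≅ Z^12.

∂_1: C_1 → C_0 maps an edge to its endpoints' difference, ∂[p,q] = q − p. For instance
  ∂[0,3] = [3] − [0].
As a 7×18 matrix over Z this has rank 6, with invariant factors (1,1,1,1,1,1).

∂_2: C_2 → C_1 maps a triangle to the signed sum of its edges. For instance
  ∂[1,3,5] = [3,5] − [1,5] + [1,3],
  ∂[0,3,4] = [3,4] − [0,4] + [0,3].
The 18×12 boundary matrix has rank 12 and Smith normal form diag(1,1,1,1,1,1,1,1,1,1,1,2).

Computing H_k = (kernel of ∂_k) / (image of ∂_{k+1}):

  H_0: rank C_0 − rank ∂_1 = 7 − 6 = 1, and the invariant factors of ∂_1 are all 1, so H_0 ≅ Z.
  H_1: rank ker ∂_1 − rank ∂_2 = (18 − 6) − 12 = 0, and ∂_2 has invariant factor 2 > 1, so H_1 ≅ Z/2.
  H_2: rank ker ∂_2 − rank ∂_3 = (12 − 12) − 0 = 0, and there is no ∂_3, so H_2 ≅ 0.

H_0 = Z,  H_1 = Z/2,  H_2 = 0.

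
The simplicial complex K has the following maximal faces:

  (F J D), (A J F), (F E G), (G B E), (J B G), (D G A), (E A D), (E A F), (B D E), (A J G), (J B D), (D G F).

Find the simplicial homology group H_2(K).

Fix the vertex order A < B < D < E < F < G < J and write every simplex with vertices in increasing order. Then dim K = 2 and the simplices of K are:

  0-simplices (7): A, B, D, E, F, G, J
  1-simplices (18): AD, AE, AF, AG, AJ, BD, BE, BG, BJ, DE, DF, DG, DJ, EF, EG, FG, FJ, GJ
  2-simplices (12): ADE, ADG, AEF, AFJ, AGJ, BDE, BDJ, BEG, BGJ, DFG, DFJ, EFG

so the chain groups are C_0 ≅ Z^7, C_1 ≅ Z^18, C_2 ≅ Z^12.

Boundary ∂_1: C_1 → C_0 is given by ∂[p,q] = [q] − [p].
As a 7×18 matrix over Z this has rank 6, with invariant factors (1,1,1,1,1,1).

The boundary map ∂_2: C_2 → C_1 acts by ∂[p,q,r] = [q,r] − [p,r] + [p,q]. For instance
  ∂AEF = EF − AF + AE,
  ∂BGJ = GJ − BJ + BG.
This gives a 18×12 integer matrix of rank 12; reducing to Smith normal form yields diagonal entries (1,1,1,1,1,1,1,1,1,1,1,2).

Now H_k = ker ∂_k / im ∂_{k+1}, so:

  H_2: rank ker ∂_2 − rank ∂_3 = (12 − 12) − 0 = 0, and there is no ∂_3, so H_2 ≅ 0.

(K is a triangulation of the real projective plane RP^2.)

H_2 ≅ 0.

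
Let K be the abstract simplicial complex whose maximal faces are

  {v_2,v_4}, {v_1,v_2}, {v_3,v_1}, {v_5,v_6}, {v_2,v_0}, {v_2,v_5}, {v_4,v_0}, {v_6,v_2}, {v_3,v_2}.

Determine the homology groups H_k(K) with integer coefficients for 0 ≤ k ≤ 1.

We work with the vertex ordering v_0 < v_1 < v_2 < v_3 < v_4 < v_5 < v_6. The simplices of K, each written with vertices in increasing order, are:

  0-simplices (7): [v_0], [v_1], [v_2], [v_3], [v_4], [v_5], [v_6]
  1-simplices (9): [v_0,v_2], [v_0,v_4], [v_1,v_2], [v_1,v_3], [v_2,v_3], [v_2,v_4], [v_2,v_5], [v_2,v_6], [v_5,v_6]

so the chain groups are C_0 ≅ Z^7, C_1 ≅ Z^9.

The boundary map ∂_1: C_1 → C_0 is given by ∂[p,q] = [q] − [p]. For instance
  ∂[v_1,v_3] = [v_3] − [v_1].
This gives a 7×9 integer matrix of rank 6; reducing to Smith normal form yields diagonal entries (1,1,1,1,1,1).

Reading off H_k = ker ∂_k / im ∂_{k+1}:

  H_0: rank C_0 − rank ∂_1 = 7 − 6 = 1, and the invariant factors of ∂_1 are all 1, so H_0 = Z.
  H_1: rank ker ∂_1 − rank ∂_2 = (9 − 6) − 0 = 3, and there is no ∂_2, so H_1 = Z^3.

H_0 ≅ Z,  H_1 ≅ Z^3.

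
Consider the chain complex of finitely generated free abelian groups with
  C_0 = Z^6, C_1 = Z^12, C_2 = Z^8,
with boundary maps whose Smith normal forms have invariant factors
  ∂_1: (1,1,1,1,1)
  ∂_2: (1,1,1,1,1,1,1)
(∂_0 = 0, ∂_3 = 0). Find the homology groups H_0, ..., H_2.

H_0: b_0 = 6 − 0 − 5 = 1; torsion from ∂_1 factors > 1: none. So H_0 = Z.
H_1: b_1 = 12 − 5 − 7 = 0; torsion from ∂_2 factors > 1: none. So H_1 = 0.
H_2: b_2 = 8 − 7 − 0 = 1; torsion from ∂_3 factors > 1: none. So H_2 = Z.

H_0 = Z,  H_1 = 0,  H_2 = Z.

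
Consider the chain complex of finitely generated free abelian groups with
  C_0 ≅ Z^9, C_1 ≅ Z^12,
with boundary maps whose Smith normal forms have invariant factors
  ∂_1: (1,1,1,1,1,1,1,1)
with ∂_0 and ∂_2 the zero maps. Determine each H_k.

H_0: b_0 = 9 − 0 − 8 = 1; torsion from ∂_1 factors > 1: none. So H_0 ≅ Z.
H_1: b_1 = 12 − 8 − 0 = 4; torsion from ∂_2 factors > 1: none. So H_1 ≅ Z^4.

H_0 ≅ Z,  H_1 ≅ Z^4.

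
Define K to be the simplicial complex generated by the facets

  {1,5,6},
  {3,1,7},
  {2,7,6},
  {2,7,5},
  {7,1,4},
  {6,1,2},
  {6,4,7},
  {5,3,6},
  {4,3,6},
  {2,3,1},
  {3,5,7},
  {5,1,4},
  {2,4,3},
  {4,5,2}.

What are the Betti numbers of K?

Order the vertices as 1 < 2 < 3 < 4 < 5 < 6 < 7. Listing each simplex with vertices in this order, K has dimension 2 with simplices:

  0-simplices (7): [1], [2], [3], [4], [5], [6], [7]
  1-simplices (21): [1,2], [1,3], [1,4], [1,5], [1,6], [1,7], [2,3], [2,4], [2,5], [2,6], [2,7], [3,4], [3,5], [3,6], [3,7], [4,5], [4,6], [4,7], [5,6], [5,7], [6,7]
  2-simplices (14): [1,2,3], [1,2,6], [1,3,7], [1,4,5], [1,4,7], [1,5,6], [2,3,4], [2,4,5], [2,5,7], [2,6,7], [3,4,6], [3,5,6], [3,5,7], [4,6,7]

Hence C_0 ≅ Z^7, C_1 ≅ Z^21, C_2 ≅ Z^14.

The boundary map ∂_1: C_1 → C_0 sends each edge [p,q] (with p < q) to q − p. For instance
  ∂[5,6] = [6] − [5].
The resulting 7×21 matrix has rank 6, and its Smith normal form has invariant factors (1,1,1,1,1,1).

∂_2: C_2 → C_1 acts by ∂[p,q,r] = [q,r] − [p,r] + [p,q]. For instance
  ∂[1,4,7] = [4,7] − [1,7] + [1,4],
  ∂[2,6,7] = [6,7] − [2,7] + [2,6].
The 21×14 boundary matrix has rank 13 and Smith normal form diag(1,1,1,1,1,1,1,1,1,1,1,1,1).

Now H_k = ker ∂_k / im ∂_{k+1}, so:

  H_0: rank C_0 − rank ∂_1 = 7 − 6 = 1, and the invariant factors of ∂_1 are all 1, so H_0 ≅ Z.
  H_1: rank ker ∂_1 − rank ∂_2 = (21 − 6) − 13 = 2, and the invariant factors of ∂_2 are all 1, so H_1 ≅ Z^2.
  H_2: rank ker ∂_2 − rank ∂_3 = (14 − 13) − 0 = 1, and there is no ∂_3, so H_2 ≅ Z.

Hence the Betti numbers are b_0 = 1, b_1 = 2, b_2 = 1.

b_0 = 1, b_1 = 2, b_2 = 1.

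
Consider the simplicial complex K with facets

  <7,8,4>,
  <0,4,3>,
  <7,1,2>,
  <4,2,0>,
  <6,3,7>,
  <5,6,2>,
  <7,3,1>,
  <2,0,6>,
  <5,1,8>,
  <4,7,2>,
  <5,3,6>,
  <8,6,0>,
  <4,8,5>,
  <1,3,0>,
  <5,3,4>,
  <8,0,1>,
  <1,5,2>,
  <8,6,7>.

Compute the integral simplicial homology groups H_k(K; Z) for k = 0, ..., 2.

H_0 = Z,  H_1 = Z^2,  H_2 = Z.

Order the vertices as 0 < 1 < 2 < 3 < 4 < 5 < 6 < 7 < 8. Listing each simplex with vertices in this order, K has dimension 2 with simplices:

  0-simplices (9): [0], [1], [2], [3], [4], [5], [6], [7], [8]
  1-simplices (27): (27 of them)
  2-simplices (18): [0,1,3], [0,1,8], [0,2,4], [0,2,6], [0,3,4], [0,6,8], [1,2,5], [1,2,7], [1,3,7], [1,5,8], [2,4,7], [2,5,6], [3,4,5], [3,5,6], [3,6,7], [4,5,8], [4,7,8], [6,7,8]

Hence C_0 ≅ Z^9, C_1 ≅ Z^27, C_2 ≅ Z^18.

The boundary map ∂_1: C_1 → C_0 sends each edge [p,q] (with p < q) to q − p. For instance
  ∂[2,4] = [4] − [2].
The resulting 9×27 matrix has rank 8, and its Smith normal form has invariant factors (1,1,1,1,1,1,1,1).

∂_2: C_2 → C_1 acts by ∂[p,q,r] = [q,r] − [p,r] + [p,q]. For instance
  ∂[1,2,7] = [2,7] − [1,7] + [1,2],
  ∂[0,1,3] = [1,3] − [0,3] + [0,1].
The resulting 27×18 matrix has rank 17, and its Smith normal form has invariant factors (1,1,1,1,1,1,1,1,1,1,1,1,1,1,1,1,1).

Reading off H_k = ker ∂_k / im ∂_{k+1}:

  H_0: rank C_0 − rank ∂_1 = 9 − 8 = 1, and the invariant factors of ∂_1 are all 1, so H_0 ≅ Z.
  H_1: rank ker ∂_1 − rank ∂_2 = (27 − 8) − 17 = 2, and the invariant factors of ∂_2 are all 1, so H_1 ≅ Z^2.
  H_2: rank ker ∂_2 − rank ∂_3 = (18 − 17) − 0 = 1, and there is no ∂_3, so H_2 ≅ Z.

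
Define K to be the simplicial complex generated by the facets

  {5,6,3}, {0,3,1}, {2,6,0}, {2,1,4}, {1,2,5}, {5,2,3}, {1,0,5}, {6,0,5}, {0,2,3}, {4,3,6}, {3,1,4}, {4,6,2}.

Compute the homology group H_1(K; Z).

H_1 ≅ Z/2Z.

Take the total order 0 < 1 < 2 < 3 < 4 < 5 < 6 on the vertex set. Then K (dimension 2) consists of the simplices:

  0-simplices (7): [0], [1], [2], [3], [4], [5], [6]
  1-simplices (18): [0,1], [0,2], [0,3], [0,5], [0,6], [1,2], [1,3], [1,4], [1,5], [2,3], [2,4], [2,5], [2,6], [3,4], [3,5], [3,6], [4,6], [5,6]
  2-simplices (12): [0,1,3], [0,1,5], [0,2,3], [0,2,6], [0,5,6], [1,2,4], [1,2,5], [1,3,4], [2,3,5], [2,4,6], [3,4,6], [3,5,6]

giving chain groups C_0 ≅ Z^7, C_1 ≅ Z^18, C_2 ≅ Z^12.

∂_1: C_1 → C_0 sends each edge [p,q] (with p < q) to q − p.
The resulting 7×18 matrix has rank 6, and its Smith normal form has invariant factors (1,1,1,1,1,1).

Boundary ∂_2: C_2 → C_1 maps a triangle to the signed sum of its edges. For instance
  ∂[1,3,4] = [3,4] − [1,4] + [1,3],
  ∂[3,5,6] = [5,6] − [3,6] + [3,5].
The 18×12 boundary matrix has rank 12 and Smith normal form diag(1,1,1,1,1,1,1,1,1,1,1,2).

Now H_k = ker ∂_k / im ∂_{k+1}, so:

  H_1: rank ker ∂_1 − rank ∂_2 = (18 − 6) − 12 = 0, and ∂_2 has invariant factor 2 > 1, so H_1 ≅ Z/2Z.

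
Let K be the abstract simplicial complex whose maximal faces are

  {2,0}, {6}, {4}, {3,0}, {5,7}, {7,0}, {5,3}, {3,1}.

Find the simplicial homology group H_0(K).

We work with the vertex ordering 0 < 1 < 2 < 3 < 4 < 5 < 6 < 7. The simplices of K, each written with vertices in increasing order, are:

  0-simplices (8): [0], [1], [2], [3], [4], [5], [6], [7]
  1-simplices (6): [0,2], [0,3], [0,7], [1,3], [3,5], [5,7]

so the chain groups are C_0 ≅ Z^8, C_1 ≅ Z^6.

∂_1: C_1 → C_0 is given by ∂[p,q] = [q] − [p]. For instance
  ∂[0,2] = [2] − [0].
The resulting 8×6 matrix has rank 5, and its Smith normal form has invariant factors (1,1,1,1,1).

Now H_k = ker ∂_k / im ∂_{k+1}, so:

  H_0: rank C_0 − rank ∂_1 = 8 − 5 = 3, and the invariant factors of ∂_1 are all 1, so H_0 ≅ Z^3.

H_0 ≅ Z^3.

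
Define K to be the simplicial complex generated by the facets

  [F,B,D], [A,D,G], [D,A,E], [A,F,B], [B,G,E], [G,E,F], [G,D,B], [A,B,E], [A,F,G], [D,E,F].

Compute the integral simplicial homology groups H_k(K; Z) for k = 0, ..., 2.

Take the total order A < B < D < E < F < G on the vertex set. Then K (dimension 2) consists of the simplices:

  0-simplices (6): A, B, D, E, F, G
  1-simplices (15): AB, AD, AE, AF, AG, BD, BE, BF, BG, DE, DF, DG, EF, EG, FG
  2-simplices (10): ABE, ABF, ADE, ADG, AFG, BDF, BDG, BEG, DEF, EFG

giving chain groups C_0 ≅ Z^6, C_1 ≅ Z^15, C_2 ≅ Z^10.

The boundary map ∂_1: C_1 → C_0 maps an edge to its endpoints' difference, ∂[p,q] = q − p. For instance
  ∂AD = D − A.
As a 6×15 matrix over Z this has rank 5, with invariant factors (1,1,1,1,1).

∂_2: C_2 → C_1 sends each 2-simplex [p,q,r] to [q,r] − [p,r] + [p,q]. For instance
  ∂ABF = BF − AF + AB,
  ∂BEG = EG − BG + BE.
This gives a 15×10 integer matrix of rank 10; reducing to Smith normal form yields diagonal entries (1,1,1,1,1,1,1,1,1,2).

Computing H_k = (kernel of ∂_k) / (image of ∂_{k+1}):

  H_0: rank C_0 − rank ∂_1 = 6 − 5 = 1, and the invariant factors of ∂_1 are all 1, so H_0 = Z.
  H_1: rank ker ∂_1 − rank ∂_2 = (15 − 5) − 10 = 0, and ∂_2 has invariant factor 2 > 1, so H_1 = Z/2.
  H_2: rank ker ∂_2 − rank ∂_3 = (10 − 10) − 0 = 0, and there is no ∂_3, so H_2 = 0.

H_0 ≅ Z,  H_1 ≅ Z/2,  H_2 = 0.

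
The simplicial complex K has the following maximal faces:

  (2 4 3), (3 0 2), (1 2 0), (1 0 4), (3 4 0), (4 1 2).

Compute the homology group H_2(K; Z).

H_2 = Z.

We work with the vertex ordering 0 < 1 < 2 < 3 < 4. The simplices of K, each written with vertices in increasing order, are:

  0-simplices (5): [0], [1], [2], [3], [4]
  1-simplices (9): [0,1], [0,2], [0,3], [0,4], [1,2], [1,4], [2,3], [2,4], [3,4]
  2-simplices (6): [0,1,2], [0,1,4], [0,2,3], [0,3,4], [1,2,4], [2,3,4]

giving chain groups C_0 ≅ Z^5, C_1 ≅ Z^9, C_2 ≅ Z^6.

The boundary map ∂_1: C_1 → C_0 sends each edge [p,q] (with p < q) to q − p. For instance
  ∂[0,2] = [2] − [0].
This gives a 5×9 integer matrix of rank 4; reducing to Smith normal form yields diagonal entries (1,1,1,1).

Boundary ∂_2: C_2 → C_1 acts by ∂[p,q,r] = [q,r] − [p,r] + [p,q]. For instance
  ∂[1,2,4] = [2,4] − [1,4] + [1,2],
  ∂[0,3,4] = [3,4] − [0,4] + [0,3].
The 9×6 boundary matrix has rank 5 and Smith normal form diag(1,1,1,1,1).

Computing H_k = (kernel of ∂_k) / (image of ∂_{k+1}):

  H_2: rank ker ∂_2 − rank ∂_3 = (6 − 5) − 0 = 1, and there is no ∂_3, so H_2 = Z.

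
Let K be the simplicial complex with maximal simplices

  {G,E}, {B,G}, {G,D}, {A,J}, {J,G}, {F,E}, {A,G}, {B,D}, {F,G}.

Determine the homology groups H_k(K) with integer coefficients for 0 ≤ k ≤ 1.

H_0 ≅ Z,  H_1 ≅ Z^3.

We work with the vertex ordering A < B < D < E < F < G < J. The simplices of K, each written with vertices in increasing order, are:

  0-simplices (7): A, B, D, E, F, G, J
  1-simplices (9): AG, AJ, BD, BG, DG, EF, EG, FG, GJ

so the chain groups are C_0 ≅ Z^7, C_1 ≅ Z^9.

The boundary map ∂_1: C_1 → C_0 sends each edge [p,q] (with p < q) to q − p. For instance
  ∂EG = G − E.
The resulting 7×9 matrix has rank 6, and its Smith normal form has invariant factors (1,1,1,1,1,1).

Reading off H_k = ker ∂_k / im ∂_{k+1}:

  H_0: rank C_0 − rank ∂_1 = 7 − 6 = 1, and the invariant factors of ∂_1 are all 1, so H_0 ≅ Z.
  H_1: rank ker ∂_1 − rank ∂_2 = (9 − 6) − 0 = 3, and there is no ∂_2, so H_1 ≅ Z^3.

As a check, the Euler characteristic is 7 − 9 = -2, which agrees with 1 − 3 = -2.
(K is a triangulation of a wedge of 3 circles.)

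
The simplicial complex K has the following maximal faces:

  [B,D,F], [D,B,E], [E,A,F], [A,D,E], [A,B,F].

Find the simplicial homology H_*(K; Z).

H_0 ≅ Z,  H_1 ≅ Z,  H_2 = 0.

Fix the vertex order A < B < D < E < F and write every simplex with vertices in increasing order. Then dim K = 2 and the simplices of K are:

  0-simplices (5): A, B, D, E, F
  1-simplices (10): AB, AD, AE, AF, BD, BE, BF, DE, DF, EF
  2-simplices (5): ABF, ADE, AEF, BDE, BDF

Hence C_0 ≅ Z^5, C_1 ≅ Z^10, C_2 ≅ Z^5.

Boundary ∂_1: C_1 → C_0 sends each edge [p,q] (with p < q) to q − p. For instance
  ∂DF = F − D.
As a 5×10 matrix over Z this has rank 4, with invariant factors (1,1,1,1).

Boundary ∂_2: C_2 → C_1 sends each 2-simplex [p,q,r] to [q,r] − [p,r] + [p,q]. For instance
  ∂AEF = EF − AF + AE,
  ∂BDE = DE − BE + BD.
The resulting 10×5 matrix has rank 5, and its Smith normal form has invariant factors (1,1,1,1,1).

Computing H_k = (kernel of ∂_k) / (image of ∂_{k+1}):

  H_0: rank C_0 − rank ∂_1 = 5 − 4 = 1, and the invariant factors of ∂_1 are all 1, so H_0 ≅ Z.
  H_1: rank ker ∂_1 − rank ∂_2 = (10 − 4) − 5 = 1, and the invariant factors of ∂_2 are all 1, so H_1 ≅ Z.
  H_2: rank ker ∂_2 − rank ∂_3 = (5 − 5) − 0 = 0, and there is no ∂_3, so H_2 ≅ 0.

As a check, the Euler characteristic is 5 − 10 + 5 = 0, which agrees with 1 − 1 + 0 = 0.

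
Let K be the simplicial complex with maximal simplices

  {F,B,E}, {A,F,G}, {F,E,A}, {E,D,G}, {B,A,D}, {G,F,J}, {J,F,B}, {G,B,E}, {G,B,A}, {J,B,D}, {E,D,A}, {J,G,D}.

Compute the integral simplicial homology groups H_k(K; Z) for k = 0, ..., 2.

Order the vertices as A < B < D < E < F < G < J. Listing each simplex with vertices in this order, K has dimension 2 with simplices:

  0-simplices (7): A, B, D, E, F, G, J
  1-simplices (18): AB, AD, AE, AF, AG, BD, BE, BF, BG, BJ, DE, DG, DJ, EF, EG, FG, FJ, GJ
  2-simplices (12): ABD, ABG, ADE, AEF, AFG, BDJ, BEF, BEG, BFJ, DEG, DGJ, FGJ

giving chain groups C_0 ≅ Z^7, C_1 ≅ Z^18, C_2 ≅ Z^12.

The boundary map ∂_1: C_1 → C_0 is given by ∂[p,q] = [q] − [p]. For instance
  ∂AF = F − A.
The resulting 7×18 matrix has rank 6, and its Smith normal form has invariant factors (1,1,1,1,1,1).

The boundary map ∂_2: C_2 → C_1 maps a triangle to the signed sum of its edges. For instance
  ∂ABG = BG − AG + AB,
  ∂BDJ = DJ − BJ + BD.
The 18×12 boundary matrix has rank 12 and Smith normal form diag(1,1,1,1,1,1,1,1,1,1,1,2).

Reading off H_k = ker ∂_k / im ∂_{k+1}:

  H_0: rank C_0 − rank ∂_1 = 7 − 6 = 1, and the invariant factors of ∂_1 are all 1, so H_0 = Z.
  H_1: rank ker ∂_1 − rank ∂_2 = (18 − 6) − 12 = 0, and ∂_2 has invariant factor 2 > 1, so H_1 = Z/2.
  H_2: rank ker ∂_2 − rank ∂_3 = (12 − 12) − 0 = 0, and there is no ∂_3, so H_2 = 0.

H_0 = Z,  H_1 = Z/2,  H_2 = 0.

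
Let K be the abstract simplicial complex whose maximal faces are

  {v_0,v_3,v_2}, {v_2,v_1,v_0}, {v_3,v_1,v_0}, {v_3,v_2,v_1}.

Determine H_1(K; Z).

H_1 ≅ 0.

Take the total order v_0 < v_1 < v_2 < v_3 on the vertex set. Then K (dimension 2) consists of the simplices:

  0-simplices (4): [v_0], [v_1], [v_2], [v_3]
  1-simplices (6): [v_0,v_1], [v_0,v_2], [v_0,v_3], [v_1,v_2], [v_1,v_3], [v_2,v_3]
  2-simplices (4): [v_0,v_1,v_2], [v_0,v_1,v_3], [v_0,v_2,v_3], [v_1,v_2,v_3]

so the chain groups are C_0 ≅ Z^4, C_1 ≅ Z^6, C_2 ≅ Z^4.

The boundary map ∂_1: C_1 → C_0 is given by ∂[p,q] = [q] − [p]. For instance
  ∂[v_0,v_3] = [v_3] − [v_0].
As a 4×6 matrix over Z this has rank 3, with invariant factors (1,1,1).

The boundary map ∂_2: C_2 → C_1 maps a triangle to the signed sum of its edges. For instance
  ∂[v_0,v_2,v_3] = [v_2,v_3] − [v_0,v_3] + [v_0,v_2],
  ∂[v_1,v_2,v_3] = [v_2,v_3] − [v_1,v_3] + [v_1,v_2].
The resulting 6×4 matrix has rank 3, and its Smith normal form has invariant factors (1,1,1).

Computing H_k = (kernel of ∂_k) / (image of ∂_{k+1}):

  H_1: rank ker ∂_1 − rank ∂_2 = (6 − 3) − 3 = 0, and the invariant factors of ∂_2 are all 1, so H_1 ≅ 0.

(K is a triangulation of the 2-sphere S^2.)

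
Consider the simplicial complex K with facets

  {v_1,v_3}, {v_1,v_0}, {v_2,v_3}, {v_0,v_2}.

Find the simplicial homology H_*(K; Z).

H_0 = Z,  H_1 = Z.

We work with the vertex ordering v_0 < v_1 < v_2 < v_3. The simplices of K, each written with vertices in increasing order, are:

  0-simplices (4): [v_0], [v_1], [v_2], [v_3]
  1-simplices (4): [v_0,v_1], [v_0,v_2], [v_1,v_3], [v_2,v_3]

giving chain groups C_0 ≅ Z^4, C_1 ≅ Z^4.

∂_1: C_1 → C_0 sends each edge [p,q] (with p < q) to q − p. For instance
  ∂[v_0,v_1] = [v_1] − [v_0].
As a 4×4 matrix over Z this has rank 3, with invariant factors (1,1,1).

Reading off H_k = ker ∂_k / im ∂_{k+1}:

  H_0: rank C_0 − rank ∂_1 = 4 − 3 = 1, and the invariant factors of ∂_1 are all 1, so H_0 = Z.
  H_1: rank ker ∂_1 − rank ∂_2 = (4 − 3) − 0 = 1, and there is no ∂_2, so H_1 = Z.

(K is a triangulation of the circle S^1.)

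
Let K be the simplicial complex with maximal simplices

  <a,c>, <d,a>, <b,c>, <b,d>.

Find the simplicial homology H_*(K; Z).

H_0 = Z,  H_1 = Z.

Take the total order a < b < c < d on the vertex set. Then K (dimension 1) consists of the simplices:

  0-simplices (4): a, b, c, d
  1-simplices (4): ac, ad, bc, bd

giving chain groups C_0 ≅ Z^4, C_1 ≅ Z^4.

Boundary ∂_1: C_1 → C_0 sends each edge [p,q] (with p < q) to q − p. For instance
  ∂bc = c − b.
The resulting 4×4 matrix has rank 3, and its Smith normal form has invariant factors (1,1,1).

From H_k ≅ ker(∂_k) / im(∂_{k+1}) we obtain:

  H_0: rank C_0 − rank ∂_1 = 4 − 3 = 1, and the invariant factors of ∂_1 are all 1, so H_0 = Z.
  H_1: rank ker ∂_1 − rank ∂_2 = (4 − 3) − 0 = 1, and there is no ∂_2, so H_1 = Z.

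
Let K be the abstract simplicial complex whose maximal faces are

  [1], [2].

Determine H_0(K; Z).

H_0 = Z^2.

Order the vertices as 1 < 2. Listing each simplex with vertices in this order, K has dimension 0 with simplices:

  0-simplices (2): [1], [2]

so the chain groups are C_0 ≅ Z^2.

Computing H_k = (kernel of ∂_k) / (image of ∂_{k+1}):

  H_0: rank C_0 − rank ∂_1 = 2 − 0 = 2, and there is no ∂_1, so H_0 ≅ Z^2.

(K is a triangulation of a set of 2 points.)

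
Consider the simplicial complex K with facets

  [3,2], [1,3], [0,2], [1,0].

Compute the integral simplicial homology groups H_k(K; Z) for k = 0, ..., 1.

Take the total order 0 < 1 < 2 < 3 on the vertex set. Then K (dimension 1) consists of the simplices:

  0-simplices (4): [0], [1], [2], [3]
  1-simplices (4): [0,1], [0,2], [1,3], [2,3]

so the chain groups are C_0 ≅ Z^4, C_1 ≅ Z^4.

The boundary map ∂_1: C_1 → C_0 maps an edge to its endpoints' difference, ∂[p,q] = q − p. For instance
  ∂[0,1] = [1] − [0].
As a 4×4 matrix over Z this has rank 3, with invariant factors (1,1,1).

Reading off H_k = ker ∂_k / im ∂_{k+1}:

  H_0: rank C_0 − rank ∂_1 = 4 − 3 = 1, and the invariant factors of ∂_1 are all 1, so H_0 ≅ Z.
  H_1: rank ker ∂_1 − rank ∂_2 = (4 − 3) − 0 = 1, and there is no ∂_2, so H_1 ≅ Z.

As a check, the Euler characteristic is 4 − 4 = 0, which agrees with 1 − 1 = 0.

H_0 ≅ Z,  H_1 ≅ Z.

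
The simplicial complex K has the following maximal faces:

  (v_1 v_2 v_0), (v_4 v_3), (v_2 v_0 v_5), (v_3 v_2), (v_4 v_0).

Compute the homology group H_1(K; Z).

H_1 ≅ Z.

We work with the vertex ordering v_0 < v_1 < v_2 < v_3 < v_4 < v_5. The simplices of K, each written with vertices in increasing order, are:

  0-simplices (6): [v_0], [v_1], [v_2], [v_3], [v_4], [v_5]
  1-simplices (8): [v_0,v_1], [v_0,v_2], [v_0,v_4], [v_0,v_5], [v_1,v_2], [v_2,v_3], [v_2,v_5], [v_3,v_4]
  2-simplices (2): [v_0,v_1,v_2], [v_0,v_2,v_5]

giving chain groups C_0 ≅ Z^6, C_1 ≅ Z^8, C_2 ≅ Z^2.

The boundary map ∂_1: C_1 → C_0 is given by ∂[p,q] = [q] − [p].
As a 6×8 matrix over Z this has rank 5, with invariant factors (1,1,1,1,1).

∂_2: C_2 → C_1 sends each 2-simplex [p,q,r] to [q,r] − [p,r] + [p,q]. For instance
  ∂[v_0,v_1,v_2] = [v_1,v_2] − [v_0,v_2] + [v_0,v_1],
  ∂[v_0,v_2,v_5] = [v_2,v_5] − [v_0,v_5] + [v_0,v_2].
The 8×2 boundary matrix has rank 2 and Smith normal form diag(1,1).

From H_k ≅ ker(∂_k) / im(∂_{k+1}) we obtain:

  H_1: rank ker ∂_1 − rank ∂_2 = (8 − 5) − 2 = 1, and the invariant factors of ∂_2 are all 1, so H_1 = Z.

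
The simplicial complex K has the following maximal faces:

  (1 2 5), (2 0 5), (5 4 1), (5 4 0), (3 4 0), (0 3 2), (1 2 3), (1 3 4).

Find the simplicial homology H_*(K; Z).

K has 6 vertices, 12 edges, 8 triangles.
rank ∂_0 = 0, rank ∂_1 = 5 ⇒ b_0 = 6 − 0 − 5 = 1; all invariant factors of ∂_1 are 1 so no torsion. So H_0 = Z.
rank ∂_1 = 5, rank ∂_2 = 7 ⇒ b_1 = 12 − 5 − 7 = 0; all invariant factors of ∂_2 are 1 so no torsion. So H_1 = 0.
rank ∂_2 = 7, rank ∂_3 = 0 ⇒ b_2 = 8 − 7 − 0 = 1. So H_2 = Z.

H_0 = Z,  H_1 = 0,  H_2 = Z.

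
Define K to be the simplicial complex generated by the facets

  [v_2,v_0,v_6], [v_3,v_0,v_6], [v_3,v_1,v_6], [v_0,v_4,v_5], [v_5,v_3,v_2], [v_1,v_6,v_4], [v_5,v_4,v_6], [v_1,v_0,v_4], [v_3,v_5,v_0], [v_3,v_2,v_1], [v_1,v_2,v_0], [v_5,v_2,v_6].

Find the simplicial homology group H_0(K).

H_0 = Z.

Take the total order v_0 < v_1 < v_2 < v_3 < v_4 < v_5 < v_6 on the vertex set. Then K (dimension 2) consists of the simplices:

  0-simplices (7): [v_0], [v_1], [v_2], [v_3], [v_4], [v_5], [v_6]
  1-simplices (18): (18 of them)
  2-simplices (12): (12 of them)

Hence C_0 ≅ Z^7, C_1 ≅ Z^18, C_2 ≅ Z^12.

Boundary ∂_1: C_1 → C_0 is given by ∂[p,q] = [q] − [p].
The 7×18 boundary matrix has rank 6 and Smith normal form diag(1,1,1,1,1,1).

Boundary ∂_2: C_2 → C_1 sends each 2-simplex [p,q,r] to [q,r] − [p,r] + [p,q]. For instance
  ∂[v_0,v_2,v_6] = [v_2,v_6] − [v_0,v_6] + [v_0,v_2],
  ∂[v_1,v_3,v_6] = [v_3,v_6] − [v_1,v_6] + [v_1,v_3].
This gives a 18×12 integer matrix of rank 12; reducing to Smith normal form yields diagonal entries (1,1,1,1,1,1,1,1,1,1,1,2).

Computing H_k = (kernel of ∂_k) / (image of ∂_{k+1}):

  H_0: rank C_0 − rank ∂_1 = 7 − 6 = 1, and the invariant factors of ∂_1 are all 1, so H_0 = Z.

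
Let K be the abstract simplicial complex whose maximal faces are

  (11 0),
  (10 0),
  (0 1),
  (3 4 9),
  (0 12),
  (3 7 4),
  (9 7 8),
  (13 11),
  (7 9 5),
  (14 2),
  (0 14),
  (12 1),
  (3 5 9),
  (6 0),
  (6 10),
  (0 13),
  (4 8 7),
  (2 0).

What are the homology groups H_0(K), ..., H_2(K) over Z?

Order the vertices as 0 < 1 < 2 < 3 < 4 < 5 < 6 < 7 < 8 < 9 < 10 < 11 < 12 < 13 < 14. Listing each simplex with vertices in this order, K has dimension 2 with simplices:

  0-simplices (15): [0], [1], [2], [3], [4], [5], [6], [7], [8], [9], [10], [11], [12], [13], [14]
  1-simplices (24): (24 of them)
  2-simplices (6): [3,4,7], [3,4,9], [3,5,9], [4,7,8], [5,7,9], [7,8,9]

so the chain groups are C_0 ≅ Z^15, C_1 ≅ Z^24, C_2 ≅ Z^6.

∂_1: C_1 → C_0 is given by ∂[p,q] = [q] − [p].
The resulting 15×24 matrix has rank 13, and its Smith normal form has invariant factors (1,1,1,1,1,1,1,1,1,1,1,1,1).

The boundary map ∂_2: C_2 → C_1 sends each 2-simplex [p,q,r] to [q,r] − [p,r] + [p,q]. For instance
  ∂[4,7,8] = [7,8] − [4,8] + [4,7],
  ∂[3,5,9] = [5,9] − [3,9] + [3,5].
As a 24×6 matrix over Z this has rank 6, with invariant factors (1,1,1,1,1,1).

From H_k ≅ ker(∂_k) / im(∂_{k+1}) we obtain:

  H_0: rank C_0 − rank ∂_1 = 15 − 13 = 2, and the invariant factors of ∂_1 are all 1, so H_0 ≅ Z^2.
  H_1: rank ker ∂_1 − rank ∂_2 = (24 − 13) − 6 = 5, and the invariant factors of ∂_2 are all 1, so H_1 ≅ Z^5.
  H_2: rank ker ∂_2 − rank ∂_3 = (6 − 6) − 0 = 0, and there is no ∂_3, so H_2 ≅ 0.

As a check, the Euler characteristic is 15 − 24 + 6 = -3, which agrees with 2 − 5 + 0 = -3.

H_0 = Z^2,  H_1 = Z^5,  H_2 = 0.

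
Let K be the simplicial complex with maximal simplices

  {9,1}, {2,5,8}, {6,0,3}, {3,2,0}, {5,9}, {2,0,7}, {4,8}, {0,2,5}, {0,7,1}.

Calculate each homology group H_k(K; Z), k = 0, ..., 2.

We work with the vertex ordering 0 < 1 < 2 < 3 < 4 < 5 < 6 < 7 < 8 < 9. The simplices of K, each written with vertices in increasing order, are:

  0-simplices (10): [0], [1], [2], [3], [4], [5], [6], [7], [8], [9]
  1-simplices (16): [0,1], [0,2], [0,3], [0,5], [0,6], [0,7], [1,7], [1,9], [2,3], [2,5], [2,7], [2,8], [3,6], [4,8], [5,8], [5,9]
  2-simplices (6): [0,1,7], [0,2,3], [0,2,5], [0,2,7], [0,3,6], [2,5,8]

so the chain groups are C_0 ≅ Z^10, C_1 ≅ Z^16, C_2 ≅ Z^6.

The boundary map ∂_1: C_1 → C_0 maps an edge to its endpoints' difference, ∂[p,q] = q − p. For instance
  ∂[2,8] = [8] − [2].
The 10×16 boundary matrix has rank 9 and Smith normal form diag(1,1,1,1,1,1,1,1,1).

∂_2: C_2 → C_1 acts by ∂[p,q,r] = [q,r] − [p,r] + [p,q]. For instance
  ∂[0,2,7] = [2,7] − [0,7] + [0,2],
  ∂[0,2,3] = [2,3] − [0,3] + [0,2].
This gives a 16×6 integer matrix of rank 6; reducing to Smith normal form yields diagonal entries (1,1,1,1,1,1).

Now H_k = ker ∂_k / im ∂_{k+1}, so:

  H_0: rank C_0 − rank ∂_1 = 10 − 9 = 1, and the invariant factors of ∂_1 are all 1, so H_0 = Z.
  H_1: rank ker ∂_1 − rank ∂_2 = (16 − 9) − 6 = 1, and the invariant factors of ∂_2 are all 1, so H_1 = Z.
  H_2: rank ker ∂_2 − rank ∂_3 = (6 − 6) − 0 = 0, and there is no ∂_3, so H_2 = 0.

H_0 = Z,  H_1 = Z,  H_2 = 0.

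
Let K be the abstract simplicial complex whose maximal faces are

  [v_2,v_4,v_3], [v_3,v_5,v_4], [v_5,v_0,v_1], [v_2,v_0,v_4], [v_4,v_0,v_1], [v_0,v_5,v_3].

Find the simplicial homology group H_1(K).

Fix the vertex order v_0 < v_1 < v_2 < v_3 < v_4 < v_5 and write every simplex with vertices in increasing order. Then dim K = 2 and the simplices of K are:

  0-simplices (6): [v_0], [v_1], [v_2], [v_3], [v_4], [v_5]
  1-simplices (12): [v_0,v_1], [v_0,v_2], [v_0,v_3], [v_0,v_4], [v_0,v_5], [v_1,v_4], [v_1,v_5], [v_2,v_3], [v_2,v_4], [v_3,v_4], [v_3,v_5], [v_4,v_5]
  2-simplices (6): [v_0,v_1,v_4], [v_0,v_1,v_5], [v_0,v_2,v_4], [v_0,v_3,v_5], [v_2,v_3,v_4], [v_3,v_4,v_5]

Hence C_0 ≅ Z^6, C_1 ≅ Z^12, C_2 ≅ Z^6.

∂_1: C_1 → C_0 is given by ∂[p,q] = [q] − [p].
This gives a 6×12 integer matrix of rank 5; reducing to Smith normal form yields diagonal entries (1,1,1,1,1).

∂_2: C_2 → C_1 maps a triangle to the signed sum of its edges. For instance
  ∂[v_3,v_4,v_5] = [v_4,v_5] − [v_3,v_5] + [v_3,v_4],
  ∂[v_0,v_1,v_5] = [v_1,v_5] − [v_0,v_5] + [v_0,v_1].
The 12×6 boundary matrix has rank 6 and Smith normal form diag(1,1,1,1,1,1).

Computing H_k = (kernel of ∂_k) / (image of ∂_{k+1}):

  H_1: rank ker ∂_1 − rank ∂_2 = (12 − 5) − 6 = 1, and the invariant factors of ∂_2 are all 1, so H_1 ≅ Z.

(K is a triangulation of the cylinder S^1 x I.)

H_1 = Z.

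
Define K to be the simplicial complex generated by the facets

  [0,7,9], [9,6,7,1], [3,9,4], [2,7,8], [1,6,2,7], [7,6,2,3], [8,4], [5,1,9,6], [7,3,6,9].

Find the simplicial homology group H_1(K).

H_1 = Z.

Take the total order 0 < 1 < 2 < 3 < 4 < 5 < 6 < 7 < 8 < 9 on the vertex set. Then K (dimension 3) consists of the simplices:

  0-simplices (10): [0], [1], [2], [3], [4], [5], [6], [7], [8], [9]
  1-simplices (23): [0,7], [0,9], [1,2], [1,5], [1,6], [1,7], [1,9], [2,3], [2,6], [2,7], [2,8], [3,4], [3,6], [3,7], [3,9], [4,8], [4,9], [5,6], [5,9], [6,7], [6,9], [7,8], [7,9]
  2-simplices (18): [0,7,9], [1,2,6], [1,2,7], [1,5,6], [1,5,9], [1,6,7], [1,6,9], [1,7,9], [2,3,6], [2,3,7], [2,6,7], [2,7,8], [3,4,9], [3,6,7], [3,6,9], [3,7,9], [5,6,9], [6,7,9]
  3-simplices (5): [1,2,6,7], [1,5,6,9], [1,6,7,9], [2,3,6,7], [3,6,7,9]

so the chain groups are C_0 ≅ Z^10, C_1 ≅ Z^23, C_2 ≅ Z^18, C_3 ≅ Z^5.

Boundary ∂_1: C_1 → C_0 sends each edge [p,q] (with p < q) to q − p. For instance
  ∂[5,9] = [9] − [5].
As a 10×23 matrix over Z this has rank 9, with invariant factors (1,1,1,1,1,1,1,1,1).

Boundary ∂_2: C_2 → C_1 acts by ∂[p,q,r] = [q,r] − [p,r] + [p,q]. For instance
  ∂[2,6,7] = [6,7] − [2,7] + [2,6],
  ∂[3,6,9] = [6,9] − [3,9] + [3,6].
The 23×18 boundary matrix has rank 13 and Smith normal form diag(1,1,1,1,1,1,1,1,1,1,1,1,1).

∂_3: C_3 → C_2 sends each 3-simplex σ to the alternating sum Σ_i (−1)^i (σ with its i-th vertex removed). For instance
  ∂[1,2,6,7] = [2,6,7] − [1,6,7] + [1,2,7] − [1,2,6],
  ∂[3,6,7,9] = [6,7,9] − [3,7,9] + [3,6,9] − [3,6,7].
This gives a 18×5 integer matrix of rank 5; reducing to Smith normal form yields diagonal entries (1,1,1,1,1).

Reading off H_k = ker ∂_k / im ∂_{k+1}:

  H_1: rank ker ∂_1 − rank ∂_2 = (23 − 9) − 13 = 1, and the invariant factors of ∂_2 are all 1, so H_1 ≅ Z.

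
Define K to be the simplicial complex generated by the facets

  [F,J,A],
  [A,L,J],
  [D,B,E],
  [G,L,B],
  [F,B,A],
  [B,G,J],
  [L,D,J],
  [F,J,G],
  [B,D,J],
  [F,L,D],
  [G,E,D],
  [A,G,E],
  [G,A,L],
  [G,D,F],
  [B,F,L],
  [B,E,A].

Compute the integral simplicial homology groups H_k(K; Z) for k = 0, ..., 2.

We work with the vertex ordering A < B < D < E < F < G < J < L. The simplices of K, each written with vertices in increasing order, are:

  0-simplices (8): A, B, D, E, F, G, J, L
  1-simplices (24): AB, AE, AF, AG, AJ, AL, BD, BE, BF, BG, BJ, BL, DE, DF, DG, DJ, DL, EG, FG, FJ, FL, GJ, GL, JL
  2-simplices (16): ABE, ABF, AEG, AFJ, AGL, AJL, BDE, BDJ, BFL, BGJ, BGL, DEG, DFG, DFL, DJL, FGJ

Hence C_0 ≅ Z^8, C_1 ≅ Z^24, C_2 ≅ Z^16.

∂_1: C_1 → C_0 sends each edge [p,q] (with p < q) to q − p. For instance
  ∂AG = G − A.
The 8×24 boundary matrix has rank 7 and Smith normal form diag(1,1,1,1,1,1,1).

Boundary ∂_2: C_2 → C_1 acts by ∂[p,q,r] = [q,r] − [p,r] + [p,q]. For instance
  ∂AFJ = FJ − AJ + AF,
  ∂ABF = BF − AF + AB.
The 24×16 boundary matrix has rank 15 and Smith normal form diag(1,1,1,1,1,1,1,1,1,1,1,1,1,1,1).

From H_k ≅ ker(∂_k) / im(∂_{k+1}) we obtain:

  H_0: rank C_0 − rank ∂_1 = 8 − 7 = 1, and the invariant factors of ∂_1 are all 1, so H_0 = Z.
  H_1: rank ker ∂_1 − rank ∂_2 = (24 − 7) − 15 = 2, and the invariant factors of ∂_2 are all 1, so H_1 = Z^2.
  H_2: rank ker ∂_2 − rank ∂_3 = (16 − 15) − 0 = 1, and there is no ∂_3, so H_2 = Z.

As a check, the Euler characteristic is 8 − 24 + 16 = 0, which agrees with 1 − 2 + 1 = 0.

H_0 = Z,  H_1 = Z^2,  H_2 = Z.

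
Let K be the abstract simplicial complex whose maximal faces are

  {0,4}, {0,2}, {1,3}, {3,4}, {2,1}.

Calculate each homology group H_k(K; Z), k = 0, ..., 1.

H_0 ≅ Z,  H_1 ≅ Z.

Take the total order 0 < 1 < 2 < 3 < 4 on the vertex set. Then K (dimension 1) consists of the simplices:

  0-simplices (5): [0], [1], [2], [3], [4]
  1-simplices (5): [0,2], [0,4], [1,2], [1,3], [3,4]

so the chain groups are C_0 ≅ Z^5, C_1 ≅ Z^5.

The boundary map ∂_1: C_1 → C_0 is given by ∂[p,q] = [q] − [p].
The 5×5 boundary matrix has rank 4 and Smith normal form diag(1,1,1,1).

Computing H_k = (kernel of ∂_k) / (image of ∂_{k+1}):

  H_0: rank C_0 − rank ∂_1 = 5 − 4 = 1, and the invariant factors of ∂_1 are all 1, so H_0 = Z.
  H_1: rank ker ∂_1 − rank ∂_2 = (5 − 4) − 0 = 1, and there is no ∂_2, so H_1 = Z.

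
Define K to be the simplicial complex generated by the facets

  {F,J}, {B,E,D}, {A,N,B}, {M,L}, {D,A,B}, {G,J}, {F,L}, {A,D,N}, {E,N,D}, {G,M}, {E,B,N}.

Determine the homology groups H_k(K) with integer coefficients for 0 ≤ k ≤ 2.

Take the total order A < B < D < E < F < G < J < L < M < N on the vertex set. Then K (dimension 2) consists of the simplices:

  0-simplices (10): A, B, D, E, F, G, J, L, M, N
  1-simplices (14): AB, AD, AN, BD, BE, BN, DE, DN, EN, FJ, FL, GJ, GM, LM
  2-simplices (6): ABD, ABN, ADN, BDE, BEN, DEN

so the chain groups are C_0 ≅ Z^10, C_1 ≅ Z^14, C_2 ≅ Z^6.

The boundary map ∂_1: C_1 → C_0 is given by ∂[p,q] = [q] − [p].
As a 10×14 matrix over Z this has rank 8, with invariant factors (1,1,1,1,1,1,1,1).

Boundary ∂_2: C_2 → C_1 acts by ∂[p,q,r] = [q,r] − [p,r] + [p,q]. For instance
  ∂ADN = DN − AN + AD,
  ∂ABN = BN − AN + AB.
As a 14×6 matrix over Z this has rank 5, with invariant factors (1,1,1,1,1).

Reading off H_k = ker ∂_k / im ∂_{k+1}:

  H_0: rank C_0 − rank ∂_1 = 10 − 8 = 2, and the invariant factors of ∂_1 are all 1, so H_0 = Z^2.
  H_1: rank ker ∂_1 − rank ∂_2 = (14 − 8) − 5 = 1, and the invariant factors of ∂_2 are all 1, so H_1 = Z.
  H_2: rank ker ∂_2 − rank ∂_3 = (6 − 5) − 0 = 1, and there is no ∂_3, so H_2 = Z.

As a check, the Euler characteristic is 10 − 14 + 6 = 2, which agrees with 2 − 1 + 1 = 2.
(K is a triangulation of the disjoint union of the 2-sphere S^2 and the circle S^1.)

H_0 = Z^2,  H_1 = Z,  H_2 = Z.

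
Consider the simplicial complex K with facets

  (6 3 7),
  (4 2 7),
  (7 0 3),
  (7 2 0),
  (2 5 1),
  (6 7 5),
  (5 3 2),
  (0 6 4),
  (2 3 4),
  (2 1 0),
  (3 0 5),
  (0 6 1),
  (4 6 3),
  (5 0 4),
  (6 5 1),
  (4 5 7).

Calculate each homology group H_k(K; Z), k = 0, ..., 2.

K has 8 vertices, 24 edges, 16 triangles.
rank ∂_0 = 0, rank ∂_1 = 7 ⇒ b_0 = 8 − 0 − 7 = 1; all invariant factors of ∂_1 are 1 so no torsion. So H_0 = Z.
rank ∂_1 = 7, rank ∂_2 = 15 ⇒ b_1 = 24 − 7 − 15 = 2; all invariant factors of ∂_2 are 1 so no torsion. So H_1 = Z^2.
rank ∂_2 = 15, rank ∂_3 = 0 ⇒ b_2 = 16 − 15 − 0 = 1. So H_2 = Z.

H_0 ≅ Z,  H_1 ≅ Z^2,  H_2 ≅ Z.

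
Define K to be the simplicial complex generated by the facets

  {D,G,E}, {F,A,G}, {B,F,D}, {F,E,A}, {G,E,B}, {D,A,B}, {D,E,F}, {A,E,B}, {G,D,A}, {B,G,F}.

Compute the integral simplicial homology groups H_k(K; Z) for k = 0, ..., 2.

H_0 ≅ Z,  H_1 ≅ Z/2Z,  H_2 = 0.

We work with the vertex ordering A < B < D < E < F < G. The simplices of K, each written with vertices in increasing order, are:

  0-simplices (6): A, B, D, E, F, G
  1-simplices (15): AB, AD, AE, AF, AG, BD, BE, BF, BG, DE, DF, DG, EF, EG, FG
  2-simplices (10): ABD, ABE, ADG, AEF, AFG, BDF, BEG, BFG, DEF, DEG

so the chain groups are C_0 ≅ Z^6, C_1 ≅ Z^15, C_2 ≅ Z^10.

Boundary ∂_1: C_1 → C_0 sends each edge [p,q] (with p < q) to q − p.
The resulting 6×15 matrix has rank 5, and its Smith normal form has invariant factors (1,1,1,1,1).

The boundary map ∂_2: C_2 → C_1 maps a triangle to the signed sum of its edges. For instance
  ∂DEF = EF − DF + DE,
  ∂ABE = BE − AE + AB.
The resulting 15×10 matrix has rank 10, and its Smith normal form has invariant factors (1,1,1,1,1,1,1,1,1,2).

Computing H_k = (kernel of ∂_k) / (image of ∂_{k+1}):

  H_0: rank C_0 − rank ∂_1 = 6 − 5 = 1, and the invariant factors of ∂_1 are all 1, so H_0 = Z.
  H_1: rank ker ∂_1 − rank ∂_2 = (15 − 5) − 10 = 0, and ∂_2 has invariant factor 2 > 1, so H_1 = Z/2Z.
  H_2: rank ker ∂_2 − rank ∂_3 = (10 − 10) − 0 = 0, and there is no ∂_3, so H_2 = 0.

As a check, the Euler characteristic is 6 − 15 + 10 = 1, which agrees with 1 − 0 + 0 = 1.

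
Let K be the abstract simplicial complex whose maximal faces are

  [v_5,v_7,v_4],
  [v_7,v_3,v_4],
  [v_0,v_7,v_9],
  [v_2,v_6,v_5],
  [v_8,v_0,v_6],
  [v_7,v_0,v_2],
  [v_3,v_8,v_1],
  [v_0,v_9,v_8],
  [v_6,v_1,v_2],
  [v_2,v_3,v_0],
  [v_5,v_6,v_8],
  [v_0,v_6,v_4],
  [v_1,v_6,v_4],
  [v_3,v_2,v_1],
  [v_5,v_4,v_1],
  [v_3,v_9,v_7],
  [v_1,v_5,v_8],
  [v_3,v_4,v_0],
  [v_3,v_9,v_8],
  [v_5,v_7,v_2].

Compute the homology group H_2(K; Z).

H_2 ≅ 0.

We work with the vertex ordering v_0 < v_1 < v_2 < v_3 < v_4 < v_5 < v_6 < v_7 < v_8 < v_9. The simplices of K, each written with vertices in increasing order, are:

  0-simplices (10): [v_0], [v_1], [v_2], [v_3], [v_4], [v_5], [v_6], [v_7], [v_8], [v_9]
  1-simplices (30): (30 of them)
  2-simplices (20): (20 of them)

Hence C_0 ≅ Z^10, C_1 ≅ Z^30, C_2 ≅ Z^20.

∂_1: C_1 → C_0 maps an edge to its endpoints' difference, ∂[p,q] = q − p. For instance
  ∂[v_1,v_8] = [v_8] − [v_1].
As a 10×30 matrix over Z this has rank 9, with invariant factors (1,1,1,1,1,1,1,1,1).

The boundary map ∂_2: C_2 → C_1 sends each 2-simplex [p,q,r] to [q,r] − [p,r] + [p,q]. For instance
  ∂[v_2,v_5,v_7] = [v_5,v_7] − [v_2,v_7] + [v_2,v_5],
  ∂[v_5,v_6,v_8] = [v_6,v_8] − [v_5,v_8] + [v_5,v_6].
This gives a 30×20 integer matrix of rank 20; reducing to Smith normal form yields diagonal entries (1,1,1,1,1,1,1,1,1,1,1,1,1,1,1,1,1,1,1,2).

Now H_k = ker ∂_k / im ∂_{k+1}, so:

  H_2: rank ker ∂_2 − rank ∂_3 = (20 − 20) − 0 = 0, and there is no ∂_3, so H_2 ≅ 0.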